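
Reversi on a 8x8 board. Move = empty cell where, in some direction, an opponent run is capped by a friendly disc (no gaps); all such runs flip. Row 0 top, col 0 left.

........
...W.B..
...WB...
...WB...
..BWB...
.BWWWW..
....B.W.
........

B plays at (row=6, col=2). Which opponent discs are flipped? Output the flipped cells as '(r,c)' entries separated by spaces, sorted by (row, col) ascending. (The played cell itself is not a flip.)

Answer: (5,2) (5,3)

Derivation:
Dir NW: first cell 'B' (not opp) -> no flip
Dir N: opp run (5,2) capped by B -> flip
Dir NE: opp run (5,3) capped by B -> flip
Dir W: first cell '.' (not opp) -> no flip
Dir E: first cell '.' (not opp) -> no flip
Dir SW: first cell '.' (not opp) -> no flip
Dir S: first cell '.' (not opp) -> no flip
Dir SE: first cell '.' (not opp) -> no flip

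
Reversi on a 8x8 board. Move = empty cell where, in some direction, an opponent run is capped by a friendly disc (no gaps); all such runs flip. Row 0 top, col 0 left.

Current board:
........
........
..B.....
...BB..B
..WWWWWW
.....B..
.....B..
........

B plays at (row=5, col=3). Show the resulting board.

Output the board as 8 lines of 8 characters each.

Answer: ........
........
..B.....
...BB..B
..WBWWWW
...B.B..
.....B..
........

Derivation:
Place B at (5,3); scan 8 dirs for brackets.
Dir NW: opp run (4,2), next='.' -> no flip
Dir N: opp run (4,3) capped by B -> flip
Dir NE: opp run (4,4), next='.' -> no flip
Dir W: first cell '.' (not opp) -> no flip
Dir E: first cell '.' (not opp) -> no flip
Dir SW: first cell '.' (not opp) -> no flip
Dir S: first cell '.' (not opp) -> no flip
Dir SE: first cell '.' (not opp) -> no flip
All flips: (4,3)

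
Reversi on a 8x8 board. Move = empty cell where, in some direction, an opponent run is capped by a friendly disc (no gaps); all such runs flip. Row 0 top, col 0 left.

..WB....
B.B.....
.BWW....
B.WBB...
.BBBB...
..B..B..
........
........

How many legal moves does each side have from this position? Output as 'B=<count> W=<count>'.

Answer: B=6 W=10

Derivation:
-- B to move --
(0,1): flips 1 -> legal
(1,1): flips 1 -> legal
(1,3): flips 1 -> legal
(1,4): flips 2 -> legal
(2,4): flips 2 -> legal
(3,1): flips 1 -> legal
B mobility = 6
-- W to move --
(0,0): no bracket -> illegal
(0,1): flips 1 -> legal
(0,4): flips 1 -> legal
(1,1): no bracket -> illegal
(1,3): no bracket -> illegal
(1,4): no bracket -> illegal
(2,0): flips 1 -> legal
(2,4): no bracket -> illegal
(2,5): no bracket -> illegal
(3,1): no bracket -> illegal
(3,5): flips 2 -> legal
(4,0): no bracket -> illegal
(4,5): flips 1 -> legal
(4,6): no bracket -> illegal
(5,0): flips 1 -> legal
(5,1): no bracket -> illegal
(5,3): flips 2 -> legal
(5,4): flips 1 -> legal
(5,6): no bracket -> illegal
(6,1): no bracket -> illegal
(6,2): flips 2 -> legal
(6,3): no bracket -> illegal
(6,4): no bracket -> illegal
(6,5): no bracket -> illegal
(6,6): flips 3 -> legal
W mobility = 10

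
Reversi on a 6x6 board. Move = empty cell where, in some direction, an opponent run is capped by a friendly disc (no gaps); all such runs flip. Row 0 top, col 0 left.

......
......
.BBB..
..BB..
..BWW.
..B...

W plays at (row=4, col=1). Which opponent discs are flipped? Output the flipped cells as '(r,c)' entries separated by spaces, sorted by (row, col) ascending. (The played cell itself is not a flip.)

Answer: (4,2)

Derivation:
Dir NW: first cell '.' (not opp) -> no flip
Dir N: first cell '.' (not opp) -> no flip
Dir NE: opp run (3,2) (2,3), next='.' -> no flip
Dir W: first cell '.' (not opp) -> no flip
Dir E: opp run (4,2) capped by W -> flip
Dir SW: first cell '.' (not opp) -> no flip
Dir S: first cell '.' (not opp) -> no flip
Dir SE: opp run (5,2), next=edge -> no flip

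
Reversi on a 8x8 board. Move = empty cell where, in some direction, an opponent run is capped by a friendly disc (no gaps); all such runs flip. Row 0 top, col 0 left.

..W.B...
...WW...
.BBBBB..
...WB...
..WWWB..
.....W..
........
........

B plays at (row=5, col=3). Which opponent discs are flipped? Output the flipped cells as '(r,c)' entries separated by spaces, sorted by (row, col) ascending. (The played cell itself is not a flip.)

Dir NW: opp run (4,2), next='.' -> no flip
Dir N: opp run (4,3) (3,3) capped by B -> flip
Dir NE: opp run (4,4), next='.' -> no flip
Dir W: first cell '.' (not opp) -> no flip
Dir E: first cell '.' (not opp) -> no flip
Dir SW: first cell '.' (not opp) -> no flip
Dir S: first cell '.' (not opp) -> no flip
Dir SE: first cell '.' (not opp) -> no flip

Answer: (3,3) (4,3)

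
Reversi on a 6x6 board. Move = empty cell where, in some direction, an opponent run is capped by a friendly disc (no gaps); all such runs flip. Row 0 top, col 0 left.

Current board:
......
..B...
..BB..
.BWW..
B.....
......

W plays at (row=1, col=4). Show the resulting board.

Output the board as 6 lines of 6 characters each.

Place W at (1,4); scan 8 dirs for brackets.
Dir NW: first cell '.' (not opp) -> no flip
Dir N: first cell '.' (not opp) -> no flip
Dir NE: first cell '.' (not opp) -> no flip
Dir W: first cell '.' (not opp) -> no flip
Dir E: first cell '.' (not opp) -> no flip
Dir SW: opp run (2,3) capped by W -> flip
Dir S: first cell '.' (not opp) -> no flip
Dir SE: first cell '.' (not opp) -> no flip
All flips: (2,3)

Answer: ......
..B.W.
..BW..
.BWW..
B.....
......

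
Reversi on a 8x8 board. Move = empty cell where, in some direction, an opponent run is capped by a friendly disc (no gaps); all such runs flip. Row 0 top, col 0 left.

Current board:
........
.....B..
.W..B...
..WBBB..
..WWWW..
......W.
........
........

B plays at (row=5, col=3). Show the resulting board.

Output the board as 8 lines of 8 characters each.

Place B at (5,3); scan 8 dirs for brackets.
Dir NW: opp run (4,2), next='.' -> no flip
Dir N: opp run (4,3) capped by B -> flip
Dir NE: opp run (4,4) capped by B -> flip
Dir W: first cell '.' (not opp) -> no flip
Dir E: first cell '.' (not opp) -> no flip
Dir SW: first cell '.' (not opp) -> no flip
Dir S: first cell '.' (not opp) -> no flip
Dir SE: first cell '.' (not opp) -> no flip
All flips: (4,3) (4,4)

Answer: ........
.....B..
.W..B...
..WBBB..
..WBBW..
...B..W.
........
........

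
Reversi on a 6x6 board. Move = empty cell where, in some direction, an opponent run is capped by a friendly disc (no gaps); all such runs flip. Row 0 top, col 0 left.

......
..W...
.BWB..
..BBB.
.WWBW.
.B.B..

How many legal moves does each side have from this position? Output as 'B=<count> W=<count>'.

Answer: B=12 W=5

Derivation:
-- B to move --
(0,1): flips 1 -> legal
(0,2): flips 2 -> legal
(0,3): flips 1 -> legal
(1,1): flips 1 -> legal
(1,3): no bracket -> illegal
(3,0): no bracket -> illegal
(3,1): flips 2 -> legal
(3,5): flips 1 -> legal
(4,0): flips 2 -> legal
(4,5): flips 1 -> legal
(5,0): flips 1 -> legal
(5,2): flips 1 -> legal
(5,4): flips 1 -> legal
(5,5): flips 1 -> legal
B mobility = 12
-- W to move --
(1,0): no bracket -> illegal
(1,1): no bracket -> illegal
(1,3): no bracket -> illegal
(1,4): flips 2 -> legal
(2,0): flips 1 -> legal
(2,4): flips 3 -> legal
(2,5): no bracket -> illegal
(3,0): flips 1 -> legal
(3,1): no bracket -> illegal
(3,5): no bracket -> illegal
(4,0): no bracket -> illegal
(4,5): flips 2 -> legal
(5,0): no bracket -> illegal
(5,2): no bracket -> illegal
(5,4): no bracket -> illegal
W mobility = 5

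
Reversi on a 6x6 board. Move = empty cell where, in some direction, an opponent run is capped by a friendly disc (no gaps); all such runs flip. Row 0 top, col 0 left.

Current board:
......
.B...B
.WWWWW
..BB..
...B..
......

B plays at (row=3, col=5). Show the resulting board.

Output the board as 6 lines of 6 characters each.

Answer: ......
.B...B
.WWWWB
..BB.B
...B..
......

Derivation:
Place B at (3,5); scan 8 dirs for brackets.
Dir NW: opp run (2,4), next='.' -> no flip
Dir N: opp run (2,5) capped by B -> flip
Dir NE: edge -> no flip
Dir W: first cell '.' (not opp) -> no flip
Dir E: edge -> no flip
Dir SW: first cell '.' (not opp) -> no flip
Dir S: first cell '.' (not opp) -> no flip
Dir SE: edge -> no flip
All flips: (2,5)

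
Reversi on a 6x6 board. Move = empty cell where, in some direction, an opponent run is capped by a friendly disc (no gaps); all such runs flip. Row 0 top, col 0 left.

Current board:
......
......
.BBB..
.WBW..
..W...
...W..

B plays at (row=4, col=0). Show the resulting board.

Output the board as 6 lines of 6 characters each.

Answer: ......
......
.BBB..
.BBW..
B.W...
...W..

Derivation:
Place B at (4,0); scan 8 dirs for brackets.
Dir NW: edge -> no flip
Dir N: first cell '.' (not opp) -> no flip
Dir NE: opp run (3,1) capped by B -> flip
Dir W: edge -> no flip
Dir E: first cell '.' (not opp) -> no flip
Dir SW: edge -> no flip
Dir S: first cell '.' (not opp) -> no flip
Dir SE: first cell '.' (not opp) -> no flip
All flips: (3,1)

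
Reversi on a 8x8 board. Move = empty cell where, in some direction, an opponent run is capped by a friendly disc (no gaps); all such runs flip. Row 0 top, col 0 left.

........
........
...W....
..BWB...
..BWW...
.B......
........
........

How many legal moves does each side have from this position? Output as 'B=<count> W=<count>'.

-- B to move --
(1,2): flips 1 -> legal
(1,3): no bracket -> illegal
(1,4): flips 1 -> legal
(2,2): no bracket -> illegal
(2,4): flips 1 -> legal
(3,5): no bracket -> illegal
(4,5): flips 2 -> legal
(5,2): flips 1 -> legal
(5,3): no bracket -> illegal
(5,4): flips 2 -> legal
(5,5): no bracket -> illegal
B mobility = 6
-- W to move --
(2,1): flips 1 -> legal
(2,2): no bracket -> illegal
(2,4): flips 1 -> legal
(2,5): flips 1 -> legal
(3,1): flips 1 -> legal
(3,5): flips 1 -> legal
(4,0): no bracket -> illegal
(4,1): flips 2 -> legal
(4,5): flips 1 -> legal
(5,0): no bracket -> illegal
(5,2): no bracket -> illegal
(5,3): no bracket -> illegal
(6,0): flips 2 -> legal
(6,1): no bracket -> illegal
(6,2): no bracket -> illegal
W mobility = 8

Answer: B=6 W=8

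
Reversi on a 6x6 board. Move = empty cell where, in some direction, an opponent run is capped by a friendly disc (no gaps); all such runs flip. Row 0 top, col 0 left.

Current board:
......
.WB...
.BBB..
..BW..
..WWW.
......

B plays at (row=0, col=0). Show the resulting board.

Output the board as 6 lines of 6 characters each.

Place B at (0,0); scan 8 dirs for brackets.
Dir NW: edge -> no flip
Dir N: edge -> no flip
Dir NE: edge -> no flip
Dir W: edge -> no flip
Dir E: first cell '.' (not opp) -> no flip
Dir SW: edge -> no flip
Dir S: first cell '.' (not opp) -> no flip
Dir SE: opp run (1,1) capped by B -> flip
All flips: (1,1)

Answer: B.....
.BB...
.BBB..
..BW..
..WWW.
......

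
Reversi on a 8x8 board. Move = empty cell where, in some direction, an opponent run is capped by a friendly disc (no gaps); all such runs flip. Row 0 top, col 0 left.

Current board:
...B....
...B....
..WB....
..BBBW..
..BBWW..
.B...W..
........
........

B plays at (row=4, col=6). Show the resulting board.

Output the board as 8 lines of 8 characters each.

Answer: ...B....
...B....
..WB....
..BBBW..
..BBBBB.
.B...W..
........
........

Derivation:
Place B at (4,6); scan 8 dirs for brackets.
Dir NW: opp run (3,5), next='.' -> no flip
Dir N: first cell '.' (not opp) -> no flip
Dir NE: first cell '.' (not opp) -> no flip
Dir W: opp run (4,5) (4,4) capped by B -> flip
Dir E: first cell '.' (not opp) -> no flip
Dir SW: opp run (5,5), next='.' -> no flip
Dir S: first cell '.' (not opp) -> no flip
Dir SE: first cell '.' (not opp) -> no flip
All flips: (4,4) (4,5)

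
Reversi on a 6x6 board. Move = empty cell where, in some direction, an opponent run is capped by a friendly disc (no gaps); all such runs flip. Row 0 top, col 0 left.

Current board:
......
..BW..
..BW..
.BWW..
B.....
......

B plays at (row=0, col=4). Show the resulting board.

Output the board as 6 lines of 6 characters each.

Answer: ....B.
..BB..
..BW..
.BWW..
B.....
......

Derivation:
Place B at (0,4); scan 8 dirs for brackets.
Dir NW: edge -> no flip
Dir N: edge -> no flip
Dir NE: edge -> no flip
Dir W: first cell '.' (not opp) -> no flip
Dir E: first cell '.' (not opp) -> no flip
Dir SW: opp run (1,3) capped by B -> flip
Dir S: first cell '.' (not opp) -> no flip
Dir SE: first cell '.' (not opp) -> no flip
All flips: (1,3)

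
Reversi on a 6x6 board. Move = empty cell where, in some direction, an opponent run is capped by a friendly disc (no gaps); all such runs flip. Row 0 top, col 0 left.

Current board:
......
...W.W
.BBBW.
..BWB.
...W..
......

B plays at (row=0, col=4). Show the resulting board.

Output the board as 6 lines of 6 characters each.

Place B at (0,4); scan 8 dirs for brackets.
Dir NW: edge -> no flip
Dir N: edge -> no flip
Dir NE: edge -> no flip
Dir W: first cell '.' (not opp) -> no flip
Dir E: first cell '.' (not opp) -> no flip
Dir SW: opp run (1,3) capped by B -> flip
Dir S: first cell '.' (not opp) -> no flip
Dir SE: opp run (1,5), next=edge -> no flip
All flips: (1,3)

Answer: ....B.
...B.W
.BBBW.
..BWB.
...W..
......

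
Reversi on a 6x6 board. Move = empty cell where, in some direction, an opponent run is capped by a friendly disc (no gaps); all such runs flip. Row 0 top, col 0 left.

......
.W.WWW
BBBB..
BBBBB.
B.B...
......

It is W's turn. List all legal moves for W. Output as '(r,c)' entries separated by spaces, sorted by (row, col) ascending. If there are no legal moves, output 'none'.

Answer: (4,1) (4,3) (4,4)

Derivation:
(1,0): no bracket -> illegal
(1,2): no bracket -> illegal
(2,4): no bracket -> illegal
(2,5): no bracket -> illegal
(3,5): no bracket -> illegal
(4,1): flips 4 -> legal
(4,3): flips 2 -> legal
(4,4): flips 2 -> legal
(4,5): no bracket -> illegal
(5,0): no bracket -> illegal
(5,1): no bracket -> illegal
(5,2): no bracket -> illegal
(5,3): no bracket -> illegal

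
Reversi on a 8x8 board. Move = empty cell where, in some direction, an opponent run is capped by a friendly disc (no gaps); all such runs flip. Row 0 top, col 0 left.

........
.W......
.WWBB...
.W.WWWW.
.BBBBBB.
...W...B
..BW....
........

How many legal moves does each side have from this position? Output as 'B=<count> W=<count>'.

Answer: B=8 W=12

Derivation:
-- B to move --
(0,0): flips 3 -> legal
(0,1): flips 3 -> legal
(0,2): no bracket -> illegal
(1,0): no bracket -> illegal
(1,2): no bracket -> illegal
(1,3): no bracket -> illegal
(2,0): flips 3 -> legal
(2,5): flips 2 -> legal
(2,6): flips 2 -> legal
(2,7): flips 1 -> legal
(3,0): no bracket -> illegal
(3,2): no bracket -> illegal
(3,7): no bracket -> illegal
(4,0): no bracket -> illegal
(4,7): no bracket -> illegal
(5,2): no bracket -> illegal
(5,4): no bracket -> illegal
(6,4): flips 2 -> legal
(7,2): no bracket -> illegal
(7,3): flips 2 -> legal
(7,4): no bracket -> illegal
B mobility = 8
-- W to move --
(1,2): flips 1 -> legal
(1,3): flips 2 -> legal
(1,4): flips 1 -> legal
(1,5): flips 1 -> legal
(2,5): flips 2 -> legal
(3,0): no bracket -> illegal
(3,2): no bracket -> illegal
(3,7): no bracket -> illegal
(4,0): no bracket -> illegal
(4,7): no bracket -> illegal
(5,0): no bracket -> illegal
(5,1): flips 2 -> legal
(5,2): flips 1 -> legal
(5,4): flips 2 -> legal
(5,5): flips 2 -> legal
(5,6): flips 2 -> legal
(6,1): flips 1 -> legal
(6,6): no bracket -> illegal
(6,7): no bracket -> illegal
(7,1): flips 1 -> legal
(7,2): no bracket -> illegal
(7,3): no bracket -> illegal
W mobility = 12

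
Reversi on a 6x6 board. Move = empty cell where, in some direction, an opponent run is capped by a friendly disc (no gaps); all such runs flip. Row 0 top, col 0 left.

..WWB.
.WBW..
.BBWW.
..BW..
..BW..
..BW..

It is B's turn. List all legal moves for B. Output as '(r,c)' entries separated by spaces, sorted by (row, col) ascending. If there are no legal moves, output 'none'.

(0,0): flips 1 -> legal
(0,1): flips 3 -> legal
(1,0): flips 1 -> legal
(1,4): flips 2 -> legal
(1,5): flips 2 -> legal
(2,0): no bracket -> illegal
(2,5): flips 2 -> legal
(3,4): flips 3 -> legal
(3,5): no bracket -> illegal
(4,4): flips 2 -> legal
(5,4): flips 2 -> legal

Answer: (0,0) (0,1) (1,0) (1,4) (1,5) (2,5) (3,4) (4,4) (5,4)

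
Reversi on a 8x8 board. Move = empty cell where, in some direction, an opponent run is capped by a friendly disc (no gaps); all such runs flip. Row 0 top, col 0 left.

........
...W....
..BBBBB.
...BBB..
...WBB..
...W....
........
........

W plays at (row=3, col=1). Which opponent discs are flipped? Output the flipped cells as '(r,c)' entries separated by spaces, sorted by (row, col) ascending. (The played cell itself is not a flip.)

Dir NW: first cell '.' (not opp) -> no flip
Dir N: first cell '.' (not opp) -> no flip
Dir NE: opp run (2,2) capped by W -> flip
Dir W: first cell '.' (not opp) -> no flip
Dir E: first cell '.' (not opp) -> no flip
Dir SW: first cell '.' (not opp) -> no flip
Dir S: first cell '.' (not opp) -> no flip
Dir SE: first cell '.' (not opp) -> no flip

Answer: (2,2)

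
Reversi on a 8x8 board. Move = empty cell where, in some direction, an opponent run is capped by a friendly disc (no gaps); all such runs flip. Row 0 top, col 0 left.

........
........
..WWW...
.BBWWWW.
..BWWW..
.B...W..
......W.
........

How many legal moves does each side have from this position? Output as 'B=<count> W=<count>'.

Answer: B=7 W=6

Derivation:
-- B to move --
(1,1): no bracket -> illegal
(1,2): flips 1 -> legal
(1,3): flips 1 -> legal
(1,4): flips 1 -> legal
(1,5): flips 2 -> legal
(2,1): no bracket -> illegal
(2,5): no bracket -> illegal
(2,6): no bracket -> illegal
(2,7): no bracket -> illegal
(3,7): flips 4 -> legal
(4,6): flips 3 -> legal
(4,7): no bracket -> illegal
(5,2): no bracket -> illegal
(5,3): no bracket -> illegal
(5,4): flips 1 -> legal
(5,6): no bracket -> illegal
(5,7): no bracket -> illegal
(6,4): no bracket -> illegal
(6,5): no bracket -> illegal
(6,7): no bracket -> illegal
(7,5): no bracket -> illegal
(7,6): no bracket -> illegal
(7,7): no bracket -> illegal
B mobility = 7
-- W to move --
(2,0): no bracket -> illegal
(2,1): flips 1 -> legal
(3,0): flips 2 -> legal
(4,0): flips 1 -> legal
(4,1): flips 2 -> legal
(5,0): no bracket -> illegal
(5,2): flips 2 -> legal
(5,3): no bracket -> illegal
(6,0): flips 2 -> legal
(6,1): no bracket -> illegal
(6,2): no bracket -> illegal
W mobility = 6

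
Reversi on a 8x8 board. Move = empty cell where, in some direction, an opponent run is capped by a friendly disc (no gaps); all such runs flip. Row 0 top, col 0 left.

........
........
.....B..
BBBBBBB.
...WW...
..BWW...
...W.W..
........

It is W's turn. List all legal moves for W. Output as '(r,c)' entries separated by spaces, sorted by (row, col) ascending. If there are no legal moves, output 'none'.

Answer: (1,6) (2,1) (2,2) (2,3) (2,4) (2,6) (4,1) (5,1) (6,1)

Derivation:
(1,4): no bracket -> illegal
(1,5): no bracket -> illegal
(1,6): flips 2 -> legal
(2,0): no bracket -> illegal
(2,1): flips 1 -> legal
(2,2): flips 1 -> legal
(2,3): flips 1 -> legal
(2,4): flips 1 -> legal
(2,6): flips 1 -> legal
(2,7): no bracket -> illegal
(3,7): no bracket -> illegal
(4,0): no bracket -> illegal
(4,1): flips 1 -> legal
(4,2): no bracket -> illegal
(4,5): no bracket -> illegal
(4,6): no bracket -> illegal
(4,7): no bracket -> illegal
(5,1): flips 1 -> legal
(6,1): flips 1 -> legal
(6,2): no bracket -> illegal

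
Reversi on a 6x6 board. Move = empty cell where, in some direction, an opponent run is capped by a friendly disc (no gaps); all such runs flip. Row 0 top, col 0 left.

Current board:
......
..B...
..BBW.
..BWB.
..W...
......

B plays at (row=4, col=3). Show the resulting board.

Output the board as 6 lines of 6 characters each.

Place B at (4,3); scan 8 dirs for brackets.
Dir NW: first cell 'B' (not opp) -> no flip
Dir N: opp run (3,3) capped by B -> flip
Dir NE: first cell 'B' (not opp) -> no flip
Dir W: opp run (4,2), next='.' -> no flip
Dir E: first cell '.' (not opp) -> no flip
Dir SW: first cell '.' (not opp) -> no flip
Dir S: first cell '.' (not opp) -> no flip
Dir SE: first cell '.' (not opp) -> no flip
All flips: (3,3)

Answer: ......
..B...
..BBW.
..BBB.
..WB..
......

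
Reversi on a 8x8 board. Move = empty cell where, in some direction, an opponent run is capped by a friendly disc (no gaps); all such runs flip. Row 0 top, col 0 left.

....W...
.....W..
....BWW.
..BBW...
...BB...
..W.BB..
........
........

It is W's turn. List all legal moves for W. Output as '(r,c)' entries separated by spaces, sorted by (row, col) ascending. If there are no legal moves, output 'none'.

Answer: (1,4) (2,3) (3,1) (4,2) (6,4)

Derivation:
(1,3): no bracket -> illegal
(1,4): flips 1 -> legal
(2,1): no bracket -> illegal
(2,2): no bracket -> illegal
(2,3): flips 1 -> legal
(3,1): flips 2 -> legal
(3,5): no bracket -> illegal
(4,1): no bracket -> illegal
(4,2): flips 2 -> legal
(4,5): no bracket -> illegal
(4,6): no bracket -> illegal
(5,3): no bracket -> illegal
(5,6): no bracket -> illegal
(6,3): no bracket -> illegal
(6,4): flips 2 -> legal
(6,5): no bracket -> illegal
(6,6): no bracket -> illegal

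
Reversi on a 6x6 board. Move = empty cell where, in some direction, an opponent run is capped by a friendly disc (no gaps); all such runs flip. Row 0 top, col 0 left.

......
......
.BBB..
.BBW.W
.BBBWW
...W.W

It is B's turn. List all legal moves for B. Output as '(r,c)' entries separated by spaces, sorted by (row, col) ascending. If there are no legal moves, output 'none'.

Answer: (2,4) (3,4)

Derivation:
(2,4): flips 1 -> legal
(2,5): no bracket -> illegal
(3,4): flips 1 -> legal
(5,2): no bracket -> illegal
(5,4): no bracket -> illegal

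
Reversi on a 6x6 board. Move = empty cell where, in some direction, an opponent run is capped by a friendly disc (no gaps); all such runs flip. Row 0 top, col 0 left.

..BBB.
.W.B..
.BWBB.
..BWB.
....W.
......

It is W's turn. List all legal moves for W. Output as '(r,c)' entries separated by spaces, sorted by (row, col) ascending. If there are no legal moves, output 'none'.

Answer: (1,4) (1,5) (2,0) (2,5) (3,1) (3,5) (4,2)

Derivation:
(0,1): no bracket -> illegal
(0,5): no bracket -> illegal
(1,0): no bracket -> illegal
(1,2): no bracket -> illegal
(1,4): flips 2 -> legal
(1,5): flips 1 -> legal
(2,0): flips 1 -> legal
(2,5): flips 2 -> legal
(3,0): no bracket -> illegal
(3,1): flips 2 -> legal
(3,5): flips 1 -> legal
(4,1): no bracket -> illegal
(4,2): flips 1 -> legal
(4,3): no bracket -> illegal
(4,5): no bracket -> illegal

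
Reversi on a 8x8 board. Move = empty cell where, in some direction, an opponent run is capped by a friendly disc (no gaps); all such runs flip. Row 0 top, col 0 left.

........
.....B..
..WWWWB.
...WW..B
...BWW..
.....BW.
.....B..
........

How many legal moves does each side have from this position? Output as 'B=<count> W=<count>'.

Answer: B=9 W=10

Derivation:
-- B to move --
(1,1): flips 3 -> legal
(1,2): no bracket -> illegal
(1,3): flips 2 -> legal
(1,4): no bracket -> illegal
(1,6): flips 2 -> legal
(2,1): flips 4 -> legal
(3,1): no bracket -> illegal
(3,2): no bracket -> illegal
(3,5): flips 2 -> legal
(3,6): no bracket -> illegal
(4,2): flips 2 -> legal
(4,6): flips 2 -> legal
(4,7): flips 1 -> legal
(5,3): no bracket -> illegal
(5,4): no bracket -> illegal
(5,7): flips 1 -> legal
(6,6): no bracket -> illegal
(6,7): no bracket -> illegal
B mobility = 9
-- W to move --
(0,4): no bracket -> illegal
(0,5): flips 1 -> legal
(0,6): flips 1 -> legal
(1,4): no bracket -> illegal
(1,6): no bracket -> illegal
(1,7): no bracket -> illegal
(2,7): flips 1 -> legal
(3,2): no bracket -> illegal
(3,5): no bracket -> illegal
(3,6): no bracket -> illegal
(4,2): flips 1 -> legal
(4,6): no bracket -> illegal
(4,7): no bracket -> illegal
(5,2): flips 1 -> legal
(5,3): flips 1 -> legal
(5,4): flips 1 -> legal
(6,4): no bracket -> illegal
(6,6): flips 1 -> legal
(7,4): flips 1 -> legal
(7,5): flips 2 -> legal
(7,6): no bracket -> illegal
W mobility = 10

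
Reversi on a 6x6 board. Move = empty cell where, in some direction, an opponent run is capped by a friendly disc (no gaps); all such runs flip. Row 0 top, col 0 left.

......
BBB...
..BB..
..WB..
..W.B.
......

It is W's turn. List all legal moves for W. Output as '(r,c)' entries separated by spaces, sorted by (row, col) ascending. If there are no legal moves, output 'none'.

(0,0): no bracket -> illegal
(0,1): no bracket -> illegal
(0,2): flips 2 -> legal
(0,3): no bracket -> illegal
(1,3): no bracket -> illegal
(1,4): flips 1 -> legal
(2,0): no bracket -> illegal
(2,1): no bracket -> illegal
(2,4): flips 1 -> legal
(3,1): no bracket -> illegal
(3,4): flips 1 -> legal
(3,5): no bracket -> illegal
(4,3): no bracket -> illegal
(4,5): no bracket -> illegal
(5,3): no bracket -> illegal
(5,4): no bracket -> illegal
(5,5): no bracket -> illegal

Answer: (0,2) (1,4) (2,4) (3,4)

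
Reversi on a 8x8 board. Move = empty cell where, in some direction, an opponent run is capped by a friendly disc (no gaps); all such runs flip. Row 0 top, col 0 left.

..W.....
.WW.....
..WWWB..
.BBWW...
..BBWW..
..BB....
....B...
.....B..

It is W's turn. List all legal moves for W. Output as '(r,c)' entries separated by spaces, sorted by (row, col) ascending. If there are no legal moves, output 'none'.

(1,4): no bracket -> illegal
(1,5): no bracket -> illegal
(1,6): flips 1 -> legal
(2,0): no bracket -> illegal
(2,1): no bracket -> illegal
(2,6): flips 1 -> legal
(3,0): flips 2 -> legal
(3,5): no bracket -> illegal
(3,6): no bracket -> illegal
(4,0): flips 1 -> legal
(4,1): flips 3 -> legal
(5,1): flips 1 -> legal
(5,4): no bracket -> illegal
(5,5): no bracket -> illegal
(6,1): flips 2 -> legal
(6,2): flips 4 -> legal
(6,3): flips 2 -> legal
(6,5): no bracket -> illegal
(6,6): no bracket -> illegal
(7,3): no bracket -> illegal
(7,4): no bracket -> illegal
(7,6): no bracket -> illegal

Answer: (1,6) (2,6) (3,0) (4,0) (4,1) (5,1) (6,1) (6,2) (6,3)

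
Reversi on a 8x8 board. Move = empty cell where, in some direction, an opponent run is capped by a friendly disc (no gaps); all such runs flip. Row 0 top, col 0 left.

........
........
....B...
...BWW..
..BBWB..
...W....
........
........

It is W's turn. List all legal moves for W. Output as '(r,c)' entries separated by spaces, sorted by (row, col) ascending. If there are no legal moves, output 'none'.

(1,3): flips 1 -> legal
(1,4): flips 1 -> legal
(1,5): no bracket -> illegal
(2,2): flips 1 -> legal
(2,3): flips 2 -> legal
(2,5): no bracket -> illegal
(3,1): flips 1 -> legal
(3,2): flips 1 -> legal
(3,6): no bracket -> illegal
(4,1): flips 2 -> legal
(4,6): flips 1 -> legal
(5,1): no bracket -> illegal
(5,2): flips 1 -> legal
(5,4): no bracket -> illegal
(5,5): flips 1 -> legal
(5,6): flips 1 -> legal

Answer: (1,3) (1,4) (2,2) (2,3) (3,1) (3,2) (4,1) (4,6) (5,2) (5,5) (5,6)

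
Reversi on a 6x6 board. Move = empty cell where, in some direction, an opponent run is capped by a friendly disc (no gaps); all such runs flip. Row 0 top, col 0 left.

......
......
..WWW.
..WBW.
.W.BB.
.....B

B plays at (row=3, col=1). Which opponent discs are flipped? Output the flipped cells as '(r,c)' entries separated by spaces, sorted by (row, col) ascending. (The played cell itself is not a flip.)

Answer: (3,2)

Derivation:
Dir NW: first cell '.' (not opp) -> no flip
Dir N: first cell '.' (not opp) -> no flip
Dir NE: opp run (2,2), next='.' -> no flip
Dir W: first cell '.' (not opp) -> no flip
Dir E: opp run (3,2) capped by B -> flip
Dir SW: first cell '.' (not opp) -> no flip
Dir S: opp run (4,1), next='.' -> no flip
Dir SE: first cell '.' (not opp) -> no flip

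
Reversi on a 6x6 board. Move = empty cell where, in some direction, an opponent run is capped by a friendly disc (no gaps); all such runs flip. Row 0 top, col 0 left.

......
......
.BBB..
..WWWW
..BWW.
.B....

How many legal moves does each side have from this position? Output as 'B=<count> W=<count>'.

-- B to move --
(2,4): flips 1 -> legal
(2,5): no bracket -> illegal
(3,1): no bracket -> illegal
(4,1): flips 1 -> legal
(4,5): flips 3 -> legal
(5,2): no bracket -> illegal
(5,3): flips 2 -> legal
(5,4): flips 2 -> legal
(5,5): flips 2 -> legal
B mobility = 6
-- W to move --
(1,0): flips 1 -> legal
(1,1): flips 1 -> legal
(1,2): flips 2 -> legal
(1,3): flips 1 -> legal
(1,4): flips 1 -> legal
(2,0): no bracket -> illegal
(2,4): no bracket -> illegal
(3,0): no bracket -> illegal
(3,1): no bracket -> illegal
(4,0): no bracket -> illegal
(4,1): flips 1 -> legal
(5,0): no bracket -> illegal
(5,2): flips 1 -> legal
(5,3): no bracket -> illegal
W mobility = 7

Answer: B=6 W=7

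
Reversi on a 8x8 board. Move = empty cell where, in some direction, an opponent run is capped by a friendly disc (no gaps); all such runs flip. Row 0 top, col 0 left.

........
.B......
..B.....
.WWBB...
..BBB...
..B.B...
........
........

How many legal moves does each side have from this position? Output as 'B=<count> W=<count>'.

-- B to move --
(2,0): flips 1 -> legal
(2,1): flips 1 -> legal
(2,3): no bracket -> illegal
(3,0): flips 2 -> legal
(4,0): flips 1 -> legal
(4,1): no bracket -> illegal
B mobility = 4
-- W to move --
(0,0): no bracket -> illegal
(0,1): no bracket -> illegal
(0,2): no bracket -> illegal
(1,0): no bracket -> illegal
(1,2): flips 1 -> legal
(1,3): flips 1 -> legal
(2,0): no bracket -> illegal
(2,1): no bracket -> illegal
(2,3): no bracket -> illegal
(2,4): no bracket -> illegal
(2,5): no bracket -> illegal
(3,5): flips 2 -> legal
(4,1): no bracket -> illegal
(4,5): no bracket -> illegal
(5,1): no bracket -> illegal
(5,3): flips 1 -> legal
(5,5): no bracket -> illegal
(6,1): no bracket -> illegal
(6,2): flips 2 -> legal
(6,3): no bracket -> illegal
(6,4): no bracket -> illegal
(6,5): flips 2 -> legal
W mobility = 6

Answer: B=4 W=6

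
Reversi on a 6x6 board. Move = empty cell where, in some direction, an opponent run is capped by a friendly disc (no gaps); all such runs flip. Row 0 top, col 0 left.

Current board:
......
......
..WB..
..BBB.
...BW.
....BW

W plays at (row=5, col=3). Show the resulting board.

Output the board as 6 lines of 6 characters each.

Answer: ......
......
..WB..
..BBB.
...BW.
...WWW

Derivation:
Place W at (5,3); scan 8 dirs for brackets.
Dir NW: first cell '.' (not opp) -> no flip
Dir N: opp run (4,3) (3,3) (2,3), next='.' -> no flip
Dir NE: first cell 'W' (not opp) -> no flip
Dir W: first cell '.' (not opp) -> no flip
Dir E: opp run (5,4) capped by W -> flip
Dir SW: edge -> no flip
Dir S: edge -> no flip
Dir SE: edge -> no flip
All flips: (5,4)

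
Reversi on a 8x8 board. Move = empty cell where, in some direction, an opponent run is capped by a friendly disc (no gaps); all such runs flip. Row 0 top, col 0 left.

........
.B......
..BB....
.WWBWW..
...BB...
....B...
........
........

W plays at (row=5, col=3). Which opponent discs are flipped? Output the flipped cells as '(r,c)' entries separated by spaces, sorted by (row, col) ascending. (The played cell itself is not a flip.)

Answer: (4,4)

Derivation:
Dir NW: first cell '.' (not opp) -> no flip
Dir N: opp run (4,3) (3,3) (2,3), next='.' -> no flip
Dir NE: opp run (4,4) capped by W -> flip
Dir W: first cell '.' (not opp) -> no flip
Dir E: opp run (5,4), next='.' -> no flip
Dir SW: first cell '.' (not opp) -> no flip
Dir S: first cell '.' (not opp) -> no flip
Dir SE: first cell '.' (not opp) -> no flip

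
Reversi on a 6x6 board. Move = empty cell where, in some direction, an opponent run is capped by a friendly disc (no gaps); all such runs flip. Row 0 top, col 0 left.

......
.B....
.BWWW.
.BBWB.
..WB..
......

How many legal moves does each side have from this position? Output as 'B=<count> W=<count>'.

Answer: B=8 W=9

Derivation:
-- B to move --
(1,2): flips 2 -> legal
(1,3): flips 3 -> legal
(1,4): flips 2 -> legal
(1,5): no bracket -> illegal
(2,5): flips 3 -> legal
(3,5): no bracket -> illegal
(4,1): flips 1 -> legal
(4,4): flips 2 -> legal
(5,1): no bracket -> illegal
(5,2): flips 1 -> legal
(5,3): flips 1 -> legal
B mobility = 8
-- W to move --
(0,0): flips 1 -> legal
(0,1): no bracket -> illegal
(0,2): no bracket -> illegal
(1,0): no bracket -> illegal
(1,2): no bracket -> illegal
(2,0): flips 2 -> legal
(2,5): no bracket -> illegal
(3,0): flips 2 -> legal
(3,5): flips 1 -> legal
(4,0): flips 1 -> legal
(4,1): flips 1 -> legal
(4,4): flips 2 -> legal
(4,5): flips 1 -> legal
(5,2): no bracket -> illegal
(5,3): flips 1 -> legal
(5,4): no bracket -> illegal
W mobility = 9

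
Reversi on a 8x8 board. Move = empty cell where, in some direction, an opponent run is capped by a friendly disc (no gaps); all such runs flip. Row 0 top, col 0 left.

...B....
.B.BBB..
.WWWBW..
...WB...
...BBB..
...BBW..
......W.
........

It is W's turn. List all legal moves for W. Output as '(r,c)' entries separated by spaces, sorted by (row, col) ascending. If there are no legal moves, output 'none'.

(0,0): flips 1 -> legal
(0,1): flips 1 -> legal
(0,2): no bracket -> illegal
(0,4): flips 1 -> legal
(0,5): flips 2 -> legal
(0,6): flips 2 -> legal
(1,0): no bracket -> illegal
(1,2): no bracket -> illegal
(1,6): no bracket -> illegal
(2,0): no bracket -> illegal
(2,6): no bracket -> illegal
(3,2): no bracket -> illegal
(3,5): flips 2 -> legal
(3,6): no bracket -> illegal
(4,2): no bracket -> illegal
(4,6): no bracket -> illegal
(5,2): flips 4 -> legal
(5,6): flips 2 -> legal
(6,2): no bracket -> illegal
(6,3): flips 2 -> legal
(6,4): no bracket -> illegal
(6,5): no bracket -> illegal

Answer: (0,0) (0,1) (0,4) (0,5) (0,6) (3,5) (5,2) (5,6) (6,3)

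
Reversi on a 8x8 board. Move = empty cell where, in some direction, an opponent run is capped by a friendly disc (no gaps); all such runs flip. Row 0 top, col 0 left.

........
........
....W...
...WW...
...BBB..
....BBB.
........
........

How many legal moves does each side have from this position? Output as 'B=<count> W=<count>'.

-- B to move --
(1,3): no bracket -> illegal
(1,4): flips 2 -> legal
(1,5): no bracket -> illegal
(2,2): flips 1 -> legal
(2,3): flips 2 -> legal
(2,5): flips 1 -> legal
(3,2): no bracket -> illegal
(3,5): no bracket -> illegal
(4,2): no bracket -> illegal
B mobility = 4
-- W to move --
(3,2): no bracket -> illegal
(3,5): no bracket -> illegal
(3,6): no bracket -> illegal
(4,2): no bracket -> illegal
(4,6): no bracket -> illegal
(4,7): no bracket -> illegal
(5,2): flips 1 -> legal
(5,3): flips 1 -> legal
(5,7): no bracket -> illegal
(6,3): no bracket -> illegal
(6,4): flips 2 -> legal
(6,5): no bracket -> illegal
(6,6): flips 2 -> legal
(6,7): flips 2 -> legal
W mobility = 5

Answer: B=4 W=5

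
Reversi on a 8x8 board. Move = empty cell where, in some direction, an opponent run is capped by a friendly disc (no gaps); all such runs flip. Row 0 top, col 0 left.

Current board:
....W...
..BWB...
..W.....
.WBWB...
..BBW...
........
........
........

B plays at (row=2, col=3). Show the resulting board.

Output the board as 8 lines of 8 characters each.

Place B at (2,3); scan 8 dirs for brackets.
Dir NW: first cell 'B' (not opp) -> no flip
Dir N: opp run (1,3), next='.' -> no flip
Dir NE: first cell 'B' (not opp) -> no flip
Dir W: opp run (2,2), next='.' -> no flip
Dir E: first cell '.' (not opp) -> no flip
Dir SW: first cell 'B' (not opp) -> no flip
Dir S: opp run (3,3) capped by B -> flip
Dir SE: first cell 'B' (not opp) -> no flip
All flips: (3,3)

Answer: ....W...
..BWB...
..WB....
.WBBB...
..BBW...
........
........
........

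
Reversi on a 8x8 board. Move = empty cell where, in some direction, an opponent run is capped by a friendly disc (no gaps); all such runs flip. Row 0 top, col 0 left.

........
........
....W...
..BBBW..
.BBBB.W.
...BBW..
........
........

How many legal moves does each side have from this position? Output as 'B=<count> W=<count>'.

Answer: B=6 W=6

Derivation:
-- B to move --
(1,3): no bracket -> illegal
(1,4): flips 1 -> legal
(1,5): flips 1 -> legal
(2,3): no bracket -> illegal
(2,5): no bracket -> illegal
(2,6): flips 1 -> legal
(3,6): flips 1 -> legal
(3,7): no bracket -> illegal
(4,5): no bracket -> illegal
(4,7): no bracket -> illegal
(5,6): flips 1 -> legal
(5,7): no bracket -> illegal
(6,4): no bracket -> illegal
(6,5): no bracket -> illegal
(6,6): flips 1 -> legal
B mobility = 6
-- W to move --
(2,1): no bracket -> illegal
(2,2): flips 2 -> legal
(2,3): no bracket -> illegal
(2,5): no bracket -> illegal
(3,0): no bracket -> illegal
(3,1): flips 3 -> legal
(4,0): no bracket -> illegal
(4,5): no bracket -> illegal
(5,0): no bracket -> illegal
(5,1): flips 2 -> legal
(5,2): flips 2 -> legal
(6,2): flips 2 -> legal
(6,3): no bracket -> illegal
(6,4): flips 3 -> legal
(6,5): no bracket -> illegal
W mobility = 6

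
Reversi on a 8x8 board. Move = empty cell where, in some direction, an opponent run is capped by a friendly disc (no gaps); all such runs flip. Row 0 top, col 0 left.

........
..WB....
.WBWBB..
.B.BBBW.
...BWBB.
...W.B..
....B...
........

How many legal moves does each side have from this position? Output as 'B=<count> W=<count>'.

Answer: B=12 W=12

Derivation:
-- B to move --
(0,1): flips 2 -> legal
(0,2): flips 1 -> legal
(0,3): no bracket -> illegal
(1,0): no bracket -> illegal
(1,1): flips 2 -> legal
(1,4): no bracket -> illegal
(2,0): flips 1 -> legal
(2,6): flips 1 -> legal
(2,7): flips 1 -> legal
(3,0): no bracket -> illegal
(3,2): no bracket -> illegal
(3,7): flips 1 -> legal
(4,2): flips 1 -> legal
(4,7): flips 1 -> legal
(5,2): no bracket -> illegal
(5,4): flips 1 -> legal
(6,2): flips 2 -> legal
(6,3): flips 1 -> legal
B mobility = 12
-- W to move --
(0,2): no bracket -> illegal
(0,3): flips 1 -> legal
(0,4): no bracket -> illegal
(1,1): flips 2 -> legal
(1,4): flips 4 -> legal
(1,5): no bracket -> illegal
(1,6): no bracket -> illegal
(2,0): no bracket -> illegal
(2,6): flips 3 -> legal
(3,0): no bracket -> illegal
(3,2): flips 4 -> legal
(3,7): no bracket -> illegal
(4,0): no bracket -> illegal
(4,1): flips 1 -> legal
(4,2): flips 1 -> legal
(4,7): flips 2 -> legal
(5,2): no bracket -> illegal
(5,4): flips 1 -> legal
(5,6): flips 3 -> legal
(5,7): no bracket -> illegal
(6,3): no bracket -> illegal
(6,5): no bracket -> illegal
(6,6): flips 1 -> legal
(7,3): no bracket -> illegal
(7,4): no bracket -> illegal
(7,5): flips 1 -> legal
W mobility = 12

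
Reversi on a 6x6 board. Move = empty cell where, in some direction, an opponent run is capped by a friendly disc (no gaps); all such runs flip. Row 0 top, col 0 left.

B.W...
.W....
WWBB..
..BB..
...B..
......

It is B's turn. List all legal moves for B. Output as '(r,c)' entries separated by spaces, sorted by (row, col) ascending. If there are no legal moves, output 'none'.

(0,1): no bracket -> illegal
(0,3): no bracket -> illegal
(1,0): flips 1 -> legal
(1,2): no bracket -> illegal
(1,3): no bracket -> illegal
(3,0): no bracket -> illegal
(3,1): no bracket -> illegal

Answer: (1,0)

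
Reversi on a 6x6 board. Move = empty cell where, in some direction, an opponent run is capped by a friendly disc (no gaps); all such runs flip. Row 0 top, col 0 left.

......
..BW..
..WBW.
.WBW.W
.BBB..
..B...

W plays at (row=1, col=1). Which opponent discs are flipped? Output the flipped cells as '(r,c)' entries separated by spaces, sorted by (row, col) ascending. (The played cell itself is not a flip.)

Dir NW: first cell '.' (not opp) -> no flip
Dir N: first cell '.' (not opp) -> no flip
Dir NE: first cell '.' (not opp) -> no flip
Dir W: first cell '.' (not opp) -> no flip
Dir E: opp run (1,2) capped by W -> flip
Dir SW: first cell '.' (not opp) -> no flip
Dir S: first cell '.' (not opp) -> no flip
Dir SE: first cell 'W' (not opp) -> no flip

Answer: (1,2)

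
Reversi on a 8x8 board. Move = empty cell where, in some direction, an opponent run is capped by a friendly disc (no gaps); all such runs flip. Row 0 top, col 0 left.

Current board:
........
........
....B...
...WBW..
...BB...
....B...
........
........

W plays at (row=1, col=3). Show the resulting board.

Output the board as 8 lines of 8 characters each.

Place W at (1,3); scan 8 dirs for brackets.
Dir NW: first cell '.' (not opp) -> no flip
Dir N: first cell '.' (not opp) -> no flip
Dir NE: first cell '.' (not opp) -> no flip
Dir W: first cell '.' (not opp) -> no flip
Dir E: first cell '.' (not opp) -> no flip
Dir SW: first cell '.' (not opp) -> no flip
Dir S: first cell '.' (not opp) -> no flip
Dir SE: opp run (2,4) capped by W -> flip
All flips: (2,4)

Answer: ........
...W....
....W...
...WBW..
...BB...
....B...
........
........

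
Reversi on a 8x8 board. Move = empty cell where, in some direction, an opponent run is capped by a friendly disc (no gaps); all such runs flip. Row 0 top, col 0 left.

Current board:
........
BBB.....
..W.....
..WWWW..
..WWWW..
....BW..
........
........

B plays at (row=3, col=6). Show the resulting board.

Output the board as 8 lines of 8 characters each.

Place B at (3,6); scan 8 dirs for brackets.
Dir NW: first cell '.' (not opp) -> no flip
Dir N: first cell '.' (not opp) -> no flip
Dir NE: first cell '.' (not opp) -> no flip
Dir W: opp run (3,5) (3,4) (3,3) (3,2), next='.' -> no flip
Dir E: first cell '.' (not opp) -> no flip
Dir SW: opp run (4,5) capped by B -> flip
Dir S: first cell '.' (not opp) -> no flip
Dir SE: first cell '.' (not opp) -> no flip
All flips: (4,5)

Answer: ........
BBB.....
..W.....
..WWWWB.
..WWWB..
....BW..
........
........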